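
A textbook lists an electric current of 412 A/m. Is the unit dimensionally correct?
No

electric current has SI base units: A
A/m does NOT reduce to A; a valid unit for electric current would be e.g. A.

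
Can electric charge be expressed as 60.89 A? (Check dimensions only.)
No

electric charge has SI base units: A * s
A does NOT reduce to A * s; a valid unit for electric charge would be e.g. C.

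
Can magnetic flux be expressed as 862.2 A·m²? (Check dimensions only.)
No

magnetic flux has SI base units: kg * m^2 / (A * s^2)
A·m² does NOT reduce to kg * m^2 / (A * s^2); a valid unit for magnetic flux would be e.g. Wb.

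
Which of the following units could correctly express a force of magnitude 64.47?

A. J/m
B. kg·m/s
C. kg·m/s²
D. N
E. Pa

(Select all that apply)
A, C, D

force has SI base units: kg * m / s^2

Checking each option against kg * m / s^2:
  A. J/m: ✓ matches
  B. kg·m/s: ✗ does not match
  C. kg·m/s²: ✓ matches
  D. N: ✓ matches
  E. Pa: ✗ does not match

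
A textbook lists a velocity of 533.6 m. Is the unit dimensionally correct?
No

velocity has SI base units: m / s
m does NOT reduce to m / s; a valid unit for velocity would be e.g. m/s.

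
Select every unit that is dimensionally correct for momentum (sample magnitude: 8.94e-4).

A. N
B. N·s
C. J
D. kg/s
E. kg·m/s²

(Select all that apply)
B

momentum has SI base units: kg * m / s

Checking each option against kg * m / s:
  A. N: ✗ does not match
  B. N·s: ✓ matches
  C. J: ✗ does not match
  D. kg/s: ✗ does not match
  E. kg·m/s²: ✗ does not match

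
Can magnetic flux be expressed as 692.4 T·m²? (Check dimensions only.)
Yes

magnetic flux has SI base units: kg * m^2 / (A * s^2)
T·m² reduces to the same SI base units, so it is a valid unit for magnetic flux.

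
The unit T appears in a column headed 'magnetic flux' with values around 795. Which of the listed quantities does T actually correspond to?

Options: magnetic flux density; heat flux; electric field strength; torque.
magnetic flux density

magnetic flux should have units dimensionally equivalent to kg * m^2 / (A * s^2) (e.g. Wb).
The given unit 'T' reduces to kg / (A * s^2). Of the listed options, that is the dimensionality of magnetic flux density.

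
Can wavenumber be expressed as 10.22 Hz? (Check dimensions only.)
No

wavenumber has SI base units: 1 / m
Hz does NOT reduce to 1 / m; a valid unit for wavenumber would be e.g. 1/m.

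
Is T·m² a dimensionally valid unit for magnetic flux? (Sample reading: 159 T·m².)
Yes

magnetic flux has SI base units: kg * m^2 / (A * s^2)
T·m² reduces to the same SI base units, so it is a valid unit for magnetic flux.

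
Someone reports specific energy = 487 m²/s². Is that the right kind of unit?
Yes

specific energy has SI base units: m^2 / s^2
m²/s² reduces to the same SI base units, so it is a valid unit for specific energy.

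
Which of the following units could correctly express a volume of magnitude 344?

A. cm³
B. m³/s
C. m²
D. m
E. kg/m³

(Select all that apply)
A

volume has SI base units: m^3

Checking each option against m^3:
  A. cm³: ✓ matches
  B. m³/s: ✗ does not match
  C. m²: ✗ does not match
  D. m: ✗ does not match
  E. kg/m³: ✗ does not match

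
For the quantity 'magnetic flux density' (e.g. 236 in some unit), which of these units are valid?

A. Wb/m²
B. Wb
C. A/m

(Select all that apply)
A

magnetic flux density has SI base units: kg / (A * s^2)

Checking each option against kg / (A * s^2):
  A. Wb/m²: ✓ matches
  B. Wb: ✗ does not match
  C. A/m: ✗ does not match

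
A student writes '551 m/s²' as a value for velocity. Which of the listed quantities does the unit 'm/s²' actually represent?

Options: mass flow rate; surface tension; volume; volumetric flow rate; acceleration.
acceleration

velocity should have units dimensionally equivalent to m / s (e.g. m/s).
The given unit 'm/s²' reduces to m / s^2. Of the listed options, that is the dimensionality of acceleration.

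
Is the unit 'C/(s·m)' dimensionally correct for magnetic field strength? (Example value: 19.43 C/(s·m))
Yes

magnetic field strength has SI base units: A / m
C/(s·m) reduces to the same SI base units, so it is a valid unit for magnetic field strength.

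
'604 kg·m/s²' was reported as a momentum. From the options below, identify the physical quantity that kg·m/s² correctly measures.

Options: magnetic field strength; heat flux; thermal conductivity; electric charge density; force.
force

momentum should have units dimensionally equivalent to kg * m / s (e.g. kg·m/s).
The given unit 'kg·m/s²' reduces to kg * m / s^2. Of the listed options, that is the dimensionality of force.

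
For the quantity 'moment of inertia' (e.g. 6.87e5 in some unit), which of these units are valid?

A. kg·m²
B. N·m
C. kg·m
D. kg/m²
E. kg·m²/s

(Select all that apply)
A

moment of inertia has SI base units: kg * m^2

Checking each option against kg * m^2:
  A. kg·m²: ✓ matches
  B. N·m: ✗ does not match
  C. kg·m: ✗ does not match
  D. kg/m²: ✗ does not match
  E. kg·m²/s: ✗ does not match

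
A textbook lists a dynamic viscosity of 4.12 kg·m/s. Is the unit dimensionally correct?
No

dynamic viscosity has SI base units: kg / (m * s)
kg·m/s does NOT reduce to kg / (m * s); a valid unit for dynamic viscosity would be e.g. Pa·s.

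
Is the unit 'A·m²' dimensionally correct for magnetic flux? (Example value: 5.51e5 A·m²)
No

magnetic flux has SI base units: kg * m^2 / (A * s^2)
A·m² does NOT reduce to kg * m^2 / (A * s^2); a valid unit for magnetic flux would be e.g. Wb.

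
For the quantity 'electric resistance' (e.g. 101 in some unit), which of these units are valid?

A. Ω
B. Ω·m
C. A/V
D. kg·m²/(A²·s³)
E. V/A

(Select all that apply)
A, D, E

electric resistance has SI base units: kg * m^2 / (A^2 * s^3)

Checking each option against kg * m^2 / (A^2 * s^3):
  A. Ω: ✓ matches
  B. Ω·m: ✗ does not match
  C. A/V: ✗ does not match
  D. kg·m²/(A²·s³): ✓ matches
  E. V/A: ✓ matches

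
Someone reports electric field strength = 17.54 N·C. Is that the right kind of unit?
No

electric field strength has SI base units: kg * m / (A * s^3)
N·C does NOT reduce to kg * m / (A * s^3); a valid unit for electric field strength would be e.g. V/m.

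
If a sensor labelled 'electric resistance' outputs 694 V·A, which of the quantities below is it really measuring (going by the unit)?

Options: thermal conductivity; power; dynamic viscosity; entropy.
power

electric resistance should have units dimensionally equivalent to kg * m^2 / (A^2 * s^3) (e.g. Ω).
The given unit 'V·A' reduces to kg * m^2 / s^3. Of the listed options, that is the dimensionality of power.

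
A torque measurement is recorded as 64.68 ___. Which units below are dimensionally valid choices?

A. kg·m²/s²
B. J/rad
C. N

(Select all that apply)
A, B

torque has SI base units: kg * m^2 / s^2

Checking each option against kg * m^2 / s^2:
  A. kg·m²/s²: ✓ matches
  B. J/rad: ✓ matches
  C. N: ✗ does not match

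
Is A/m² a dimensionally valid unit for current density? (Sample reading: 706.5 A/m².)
Yes

current density has SI base units: A / m^2
A/m² reduces to the same SI base units, so it is a valid unit for current density.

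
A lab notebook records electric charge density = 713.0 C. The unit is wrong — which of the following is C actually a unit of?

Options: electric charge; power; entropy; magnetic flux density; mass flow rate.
electric charge

electric charge density should have units dimensionally equivalent to A * s / m^3 (e.g. C/m³).
The given unit 'C' reduces to A * s. Of the listed options, that is the dimensionality of electric charge.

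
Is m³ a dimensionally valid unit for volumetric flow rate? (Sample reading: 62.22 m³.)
No

volumetric flow rate has SI base units: m^3 / s
m³ does NOT reduce to m^3 / s; a valid unit for volumetric flow rate would be e.g. m³/s.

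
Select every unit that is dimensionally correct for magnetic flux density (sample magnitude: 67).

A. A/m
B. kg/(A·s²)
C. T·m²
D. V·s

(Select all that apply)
B

magnetic flux density has SI base units: kg / (A * s^2)

Checking each option against kg / (A * s^2):
  A. A/m: ✗ does not match
  B. kg/(A·s²): ✓ matches
  C. T·m²: ✗ does not match
  D. V·s: ✗ does not match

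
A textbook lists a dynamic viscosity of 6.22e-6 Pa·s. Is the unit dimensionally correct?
Yes

dynamic viscosity has SI base units: kg / (m * s)
Pa·s reduces to the same SI base units, so it is a valid unit for dynamic viscosity.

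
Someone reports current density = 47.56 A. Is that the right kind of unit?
No

current density has SI base units: A / m^2
A does NOT reduce to A / m^2; a valid unit for current density would be e.g. A/m².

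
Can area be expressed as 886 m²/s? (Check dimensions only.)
No

area has SI base units: m^2
m²/s does NOT reduce to m^2; a valid unit for area would be e.g. m².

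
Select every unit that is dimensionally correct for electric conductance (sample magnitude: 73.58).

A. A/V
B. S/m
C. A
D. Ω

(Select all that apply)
A

electric conductance has SI base units: A^2 * s^3 / (kg * m^2)

Checking each option against A^2 * s^3 / (kg * m^2):
  A. A/V: ✓ matches
  B. S/m: ✗ does not match
  C. A: ✗ does not match
  D. Ω: ✗ does not match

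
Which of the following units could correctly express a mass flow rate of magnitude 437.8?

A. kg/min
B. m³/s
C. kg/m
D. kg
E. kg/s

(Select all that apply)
A, E

mass flow rate has SI base units: kg / s

Checking each option against kg / s:
  A. kg/min: ✓ matches
  B. m³/s: ✗ does not match
  C. kg/m: ✗ does not match
  D. kg: ✗ does not match
  E. kg/s: ✓ matches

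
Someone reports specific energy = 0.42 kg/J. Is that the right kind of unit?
No

specific energy has SI base units: m^2 / s^2
kg/J does NOT reduce to m^2 / s^2; a valid unit for specific energy would be e.g. J/kg.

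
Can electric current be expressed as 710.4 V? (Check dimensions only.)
No

electric current has SI base units: A
V does NOT reduce to A; a valid unit for electric current would be e.g. A.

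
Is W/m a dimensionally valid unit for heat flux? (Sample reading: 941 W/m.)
No

heat flux has SI base units: kg / s^3
W/m does NOT reduce to kg / s^3; a valid unit for heat flux would be e.g. W/m².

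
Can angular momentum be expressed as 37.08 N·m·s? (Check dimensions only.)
Yes

angular momentum has SI base units: kg * m^2 / s
N·m·s reduces to the same SI base units, so it is a valid unit for angular momentum.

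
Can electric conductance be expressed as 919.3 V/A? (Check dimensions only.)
No

electric conductance has SI base units: A^2 * s^3 / (kg * m^2)
V/A does NOT reduce to A^2 * s^3 / (kg * m^2); a valid unit for electric conductance would be e.g. S.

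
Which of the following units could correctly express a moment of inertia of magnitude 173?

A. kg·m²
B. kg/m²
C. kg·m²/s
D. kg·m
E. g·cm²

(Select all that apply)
A, E

moment of inertia has SI base units: kg * m^2

Checking each option against kg * m^2:
  A. kg·m²: ✓ matches
  B. kg/m²: ✗ does not match
  C. kg·m²/s: ✗ does not match
  D. kg·m: ✗ does not match
  E. g·cm²: ✓ matches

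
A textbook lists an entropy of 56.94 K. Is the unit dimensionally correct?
No

entropy has SI base units: kg * m^2 / (s^2 * K)
K does NOT reduce to kg * m^2 / (s^2 * K); a valid unit for entropy would be e.g. J/K.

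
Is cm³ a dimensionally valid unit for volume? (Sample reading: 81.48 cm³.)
Yes

volume has SI base units: m^3
cm³ reduces to the same SI base units, so it is a valid unit for volume.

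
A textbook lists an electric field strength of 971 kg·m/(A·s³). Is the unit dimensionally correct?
Yes

electric field strength has SI base units: kg * m / (A * s^3)
kg·m/(A·s³) reduces to the same SI base units, so it is a valid unit for electric field strength.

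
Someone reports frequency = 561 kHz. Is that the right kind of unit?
Yes

frequency has SI base units: 1 / s
kHz reduces to the same SI base units, so it is a valid unit for frequency.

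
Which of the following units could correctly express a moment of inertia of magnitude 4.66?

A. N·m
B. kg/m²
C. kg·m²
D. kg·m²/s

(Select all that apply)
C

moment of inertia has SI base units: kg * m^2

Checking each option against kg * m^2:
  A. N·m: ✗ does not match
  B. kg/m²: ✗ does not match
  C. kg·m²: ✓ matches
  D. kg·m²/s: ✗ does not match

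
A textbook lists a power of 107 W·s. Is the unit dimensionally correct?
No

power has SI base units: kg * m^2 / s^3
W·s does NOT reduce to kg * m^2 / s^3; a valid unit for power would be e.g. W.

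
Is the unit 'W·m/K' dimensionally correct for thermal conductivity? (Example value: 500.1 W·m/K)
No

thermal conductivity has SI base units: kg * m / (s^3 * K)
W·m/K does NOT reduce to kg * m / (s^3 * K); a valid unit for thermal conductivity would be e.g. W/(m·K).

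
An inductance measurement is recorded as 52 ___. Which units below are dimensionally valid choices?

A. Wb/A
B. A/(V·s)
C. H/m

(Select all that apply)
A

inductance has SI base units: kg * m^2 / (A^2 * s^2)

Checking each option against kg * m^2 / (A^2 * s^2):
  A. Wb/A: ✓ matches
  B. A/(V·s): ✗ does not match
  C. H/m: ✗ does not match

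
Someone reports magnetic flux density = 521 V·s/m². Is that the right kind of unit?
Yes

magnetic flux density has SI base units: kg / (A * s^2)
V·s/m² reduces to the same SI base units, so it is a valid unit for magnetic flux density.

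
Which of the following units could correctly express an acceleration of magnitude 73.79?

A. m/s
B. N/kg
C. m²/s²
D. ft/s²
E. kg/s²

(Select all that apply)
B, D

acceleration has SI base units: m / s^2

Checking each option against m / s^2:
  A. m/s: ✗ does not match
  B. N/kg: ✓ matches
  C. m²/s²: ✗ does not match
  D. ft/s²: ✓ matches
  E. kg/s²: ✗ does not match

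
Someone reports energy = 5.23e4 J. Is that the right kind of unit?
Yes

energy has SI base units: kg * m^2 / s^2
J reduces to the same SI base units, so it is a valid unit for energy.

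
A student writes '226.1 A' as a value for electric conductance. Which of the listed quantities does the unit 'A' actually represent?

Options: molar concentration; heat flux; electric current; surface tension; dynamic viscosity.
electric current

electric conductance should have units dimensionally equivalent to A^2 * s^3 / (kg * m^2) (e.g. S).
The given unit 'A' reduces to A. Of the listed options, that is the dimensionality of electric current.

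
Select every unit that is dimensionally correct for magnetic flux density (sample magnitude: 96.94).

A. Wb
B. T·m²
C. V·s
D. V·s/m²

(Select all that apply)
D

magnetic flux density has SI base units: kg / (A * s^2)

Checking each option against kg / (A * s^2):
  A. Wb: ✗ does not match
  B. T·m²: ✗ does not match
  C. V·s: ✗ does not match
  D. V·s/m²: ✓ matches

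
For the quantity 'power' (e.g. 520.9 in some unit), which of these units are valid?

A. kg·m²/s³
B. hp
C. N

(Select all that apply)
A, B

power has SI base units: kg * m^2 / s^3

Checking each option against kg * m^2 / s^3:
  A. kg·m²/s³: ✓ matches
  B. hp: ✓ matches
  C. N: ✗ does not match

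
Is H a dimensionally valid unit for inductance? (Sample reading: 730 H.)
Yes

inductance has SI base units: kg * m^2 / (A^2 * s^2)
H reduces to the same SI base units, so it is a valid unit for inductance.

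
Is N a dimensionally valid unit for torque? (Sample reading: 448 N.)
No

torque has SI base units: kg * m^2 / s^2
N does NOT reduce to kg * m^2 / s^2; a valid unit for torque would be e.g. N·m.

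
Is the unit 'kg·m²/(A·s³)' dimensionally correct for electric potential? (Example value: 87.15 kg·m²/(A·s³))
Yes

electric potential has SI base units: kg * m^2 / (A * s^3)
kg·m²/(A·s³) reduces to the same SI base units, so it is a valid unit for electric potential.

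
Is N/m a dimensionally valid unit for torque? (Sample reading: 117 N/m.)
No

torque has SI base units: kg * m^2 / s^2
N/m does NOT reduce to kg * m^2 / s^2; a valid unit for torque would be e.g. N·m.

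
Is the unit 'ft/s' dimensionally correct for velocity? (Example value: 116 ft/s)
Yes

velocity has SI base units: m / s
ft/s reduces to the same SI base units, so it is a valid unit for velocity.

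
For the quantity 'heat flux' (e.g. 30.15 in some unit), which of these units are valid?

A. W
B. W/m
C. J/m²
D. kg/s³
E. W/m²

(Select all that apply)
D, E

heat flux has SI base units: kg / s^3

Checking each option against kg / s^3:
  A. W: ✗ does not match
  B. W/m: ✗ does not match
  C. J/m²: ✗ does not match
  D. kg/s³: ✓ matches
  E. W/m²: ✓ matches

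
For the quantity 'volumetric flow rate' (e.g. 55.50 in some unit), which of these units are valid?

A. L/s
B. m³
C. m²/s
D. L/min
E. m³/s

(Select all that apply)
A, D, E

volumetric flow rate has SI base units: m^3 / s

Checking each option against m^3 / s:
  A. L/s: ✓ matches
  B. m³: ✗ does not match
  C. m²/s: ✗ does not match
  D. L/min: ✓ matches
  E. m³/s: ✓ matches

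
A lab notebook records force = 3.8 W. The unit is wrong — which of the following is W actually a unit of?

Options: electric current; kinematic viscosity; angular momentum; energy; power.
power

force should have units dimensionally equivalent to kg * m / s^2 (e.g. N).
The given unit 'W' reduces to kg * m^2 / s^3. Of the listed options, that is the dimensionality of power.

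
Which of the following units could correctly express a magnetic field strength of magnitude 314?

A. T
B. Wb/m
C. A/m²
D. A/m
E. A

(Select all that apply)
D

magnetic field strength has SI base units: A / m

Checking each option against A / m:
  A. T: ✗ does not match
  B. Wb/m: ✗ does not match
  C. A/m²: ✗ does not match
  D. A/m: ✓ matches
  E. A: ✗ does not match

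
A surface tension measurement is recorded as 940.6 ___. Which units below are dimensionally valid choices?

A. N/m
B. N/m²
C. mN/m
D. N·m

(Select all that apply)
A, C

surface tension has SI base units: kg / s^2

Checking each option against kg / s^2:
  A. N/m: ✓ matches
  B. N/m²: ✗ does not match
  C. mN/m: ✓ matches
  D. N·m: ✗ does not match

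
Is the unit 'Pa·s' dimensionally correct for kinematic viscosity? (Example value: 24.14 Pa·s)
No

kinematic viscosity has SI base units: m^2 / s
Pa·s does NOT reduce to m^2 / s; a valid unit for kinematic viscosity would be e.g. m²/s.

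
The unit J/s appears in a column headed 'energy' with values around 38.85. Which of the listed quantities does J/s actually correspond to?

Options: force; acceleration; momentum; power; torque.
power

energy should have units dimensionally equivalent to kg * m^2 / s^2 (e.g. J).
The given unit 'J/s' reduces to kg * m^2 / s^3. Of the listed options, that is the dimensionality of power.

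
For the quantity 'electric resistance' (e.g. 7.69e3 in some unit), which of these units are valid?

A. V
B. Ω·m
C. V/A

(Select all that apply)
C

electric resistance has SI base units: kg * m^2 / (A^2 * s^3)

Checking each option against kg * m^2 / (A^2 * s^3):
  A. V: ✗ does not match
  B. Ω·m: ✗ does not match
  C. V/A: ✓ matches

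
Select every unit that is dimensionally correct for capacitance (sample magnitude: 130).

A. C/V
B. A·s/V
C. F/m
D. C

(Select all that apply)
A, B

capacitance has SI base units: A^2 * s^4 / (kg * m^2)

Checking each option against A^2 * s^4 / (kg * m^2):
  A. C/V: ✓ matches
  B. A·s/V: ✓ matches
  C. F/m: ✗ does not match
  D. C: ✗ does not match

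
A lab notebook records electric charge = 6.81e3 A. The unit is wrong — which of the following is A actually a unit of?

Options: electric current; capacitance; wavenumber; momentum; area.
electric current

electric charge should have units dimensionally equivalent to A * s (e.g. C).
The given unit 'A' reduces to A. Of the listed options, that is the dimensionality of electric current.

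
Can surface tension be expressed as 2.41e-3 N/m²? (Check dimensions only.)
No

surface tension has SI base units: kg / s^2
N/m² does NOT reduce to kg / s^2; a valid unit for surface tension would be e.g. N/m.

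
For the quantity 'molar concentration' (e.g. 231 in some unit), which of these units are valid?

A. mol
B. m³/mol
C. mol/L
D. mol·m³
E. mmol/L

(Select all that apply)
C, E

molar concentration has SI base units: mol / m^3

Checking each option against mol / m^3:
  A. mol: ✗ does not match
  B. m³/mol: ✗ does not match
  C. mol/L: ✓ matches
  D. mol·m³: ✗ does not match
  E. mmol/L: ✓ matches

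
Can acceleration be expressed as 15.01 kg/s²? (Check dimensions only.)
No

acceleration has SI base units: m / s^2
kg/s² does NOT reduce to m / s^2; a valid unit for acceleration would be e.g. m/s².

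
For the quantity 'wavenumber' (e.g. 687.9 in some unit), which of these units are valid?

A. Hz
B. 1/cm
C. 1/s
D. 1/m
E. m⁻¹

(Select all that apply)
B, D, E

wavenumber has SI base units: 1 / m

Checking each option against 1 / m:
  A. Hz: ✗ does not match
  B. 1/cm: ✓ matches
  C. 1/s: ✗ does not match
  D. 1/m: ✓ matches
  E. m⁻¹: ✓ matches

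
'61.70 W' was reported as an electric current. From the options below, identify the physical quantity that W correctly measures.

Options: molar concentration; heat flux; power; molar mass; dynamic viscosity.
power

electric current should have units dimensionally equivalent to A (e.g. A).
The given unit 'W' reduces to kg * m^2 / s^3. Of the listed options, that is the dimensionality of power.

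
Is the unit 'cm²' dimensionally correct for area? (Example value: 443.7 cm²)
Yes

area has SI base units: m^2
cm² reduces to the same SI base units, so it is a valid unit for area.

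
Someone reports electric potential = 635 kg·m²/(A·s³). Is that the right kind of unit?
Yes

electric potential has SI base units: kg * m^2 / (A * s^3)
kg·m²/(A·s³) reduces to the same SI base units, so it is a valid unit for electric potential.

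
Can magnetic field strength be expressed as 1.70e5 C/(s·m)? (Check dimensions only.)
Yes

magnetic field strength has SI base units: A / m
C/(s·m) reduces to the same SI base units, so it is a valid unit for magnetic field strength.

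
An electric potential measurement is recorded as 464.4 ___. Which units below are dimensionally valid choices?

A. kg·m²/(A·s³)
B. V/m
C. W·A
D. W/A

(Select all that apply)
A, D

electric potential has SI base units: kg * m^2 / (A * s^3)

Checking each option against kg * m^2 / (A * s^3):
  A. kg·m²/(A·s³): ✓ matches
  B. V/m: ✗ does not match
  C. W·A: ✗ does not match
  D. W/A: ✓ matches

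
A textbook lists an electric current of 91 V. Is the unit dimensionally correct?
No

electric current has SI base units: A
V does NOT reduce to A; a valid unit for electric current would be e.g. A.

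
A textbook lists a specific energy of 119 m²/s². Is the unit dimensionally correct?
Yes

specific energy has SI base units: m^2 / s^2
m²/s² reduces to the same SI base units, so it is a valid unit for specific energy.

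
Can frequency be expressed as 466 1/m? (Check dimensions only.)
No

frequency has SI base units: 1 / s
1/m does NOT reduce to 1 / s; a valid unit for frequency would be e.g. Hz.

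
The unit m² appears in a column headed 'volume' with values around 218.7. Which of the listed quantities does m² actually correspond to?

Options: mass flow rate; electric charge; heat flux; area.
area

volume should have units dimensionally equivalent to m^3 (e.g. m³).
The given unit 'm²' reduces to m^2. Of the listed options, that is the dimensionality of area.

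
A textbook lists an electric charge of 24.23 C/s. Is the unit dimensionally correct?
No

electric charge has SI base units: A * s
C/s does NOT reduce to A * s; a valid unit for electric charge would be e.g. C.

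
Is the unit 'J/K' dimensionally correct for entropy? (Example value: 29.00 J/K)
Yes

entropy has SI base units: kg * m^2 / (s^2 * K)
J/K reduces to the same SI base units, so it is a valid unit for entropy.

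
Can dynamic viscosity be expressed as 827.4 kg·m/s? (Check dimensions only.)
No

dynamic viscosity has SI base units: kg / (m * s)
kg·m/s does NOT reduce to kg / (m * s); a valid unit for dynamic viscosity would be e.g. Pa·s.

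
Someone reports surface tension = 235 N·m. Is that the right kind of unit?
No

surface tension has SI base units: kg / s^2
N·m does NOT reduce to kg / s^2; a valid unit for surface tension would be e.g. N/m.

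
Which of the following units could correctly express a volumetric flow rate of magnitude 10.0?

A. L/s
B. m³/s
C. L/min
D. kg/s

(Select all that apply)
A, B, C

volumetric flow rate has SI base units: m^3 / s

Checking each option against m^3 / s:
  A. L/s: ✓ matches
  B. m³/s: ✓ matches
  C. L/min: ✓ matches
  D. kg/s: ✗ does not match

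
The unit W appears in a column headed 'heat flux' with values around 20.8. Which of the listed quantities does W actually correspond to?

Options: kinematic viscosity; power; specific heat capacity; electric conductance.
power

heat flux should have units dimensionally equivalent to kg / s^3 (e.g. W/m²).
The given unit 'W' reduces to kg * m^2 / s^3. Of the listed options, that is the dimensionality of power.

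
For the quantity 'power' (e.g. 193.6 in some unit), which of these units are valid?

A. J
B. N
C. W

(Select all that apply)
C

power has SI base units: kg * m^2 / s^3

Checking each option against kg * m^2 / s^3:
  A. J: ✗ does not match
  B. N: ✗ does not match
  C. W: ✓ matches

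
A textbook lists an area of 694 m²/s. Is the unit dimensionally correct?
No

area has SI base units: m^2
m²/s does NOT reduce to m^2; a valid unit for area would be e.g. m².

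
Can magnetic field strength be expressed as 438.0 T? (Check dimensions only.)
No

magnetic field strength has SI base units: A / m
T does NOT reduce to A / m; a valid unit for magnetic field strength would be e.g. A/m.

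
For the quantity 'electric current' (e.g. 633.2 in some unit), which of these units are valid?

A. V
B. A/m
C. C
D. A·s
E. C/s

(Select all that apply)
E

electric current has SI base units: A

Checking each option against A:
  A. V: ✗ does not match
  B. A/m: ✗ does not match
  C. C: ✗ does not match
  D. A·s: ✗ does not match
  E. C/s: ✓ matches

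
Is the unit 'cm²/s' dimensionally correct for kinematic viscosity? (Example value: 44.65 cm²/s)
Yes

kinematic viscosity has SI base units: m^2 / s
cm²/s reduces to the same SI base units, so it is a valid unit for kinematic viscosity.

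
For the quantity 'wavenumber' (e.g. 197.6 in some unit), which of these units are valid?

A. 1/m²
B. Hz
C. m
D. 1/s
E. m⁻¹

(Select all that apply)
E

wavenumber has SI base units: 1 / m

Checking each option against 1 / m:
  A. 1/m²: ✗ does not match
  B. Hz: ✗ does not match
  C. m: ✗ does not match
  D. 1/s: ✗ does not match
  E. m⁻¹: ✓ matches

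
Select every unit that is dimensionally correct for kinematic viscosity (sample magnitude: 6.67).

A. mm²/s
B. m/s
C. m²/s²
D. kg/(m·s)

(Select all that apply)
A

kinematic viscosity has SI base units: m^2 / s

Checking each option against m^2 / s:
  A. mm²/s: ✓ matches
  B. m/s: ✗ does not match
  C. m²/s²: ✗ does not match
  D. kg/(m·s): ✗ does not match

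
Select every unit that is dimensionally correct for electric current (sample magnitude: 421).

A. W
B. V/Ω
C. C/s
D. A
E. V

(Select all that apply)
B, C, D

electric current has SI base units: A

Checking each option against A:
  A. W: ✗ does not match
  B. V/Ω: ✓ matches
  C. C/s: ✓ matches
  D. A: ✓ matches
  E. V: ✗ does not match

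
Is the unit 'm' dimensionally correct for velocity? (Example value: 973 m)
No

velocity has SI base units: m / s
m does NOT reduce to m / s; a valid unit for velocity would be e.g. m/s.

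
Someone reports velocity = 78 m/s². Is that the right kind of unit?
No

velocity has SI base units: m / s
m/s² does NOT reduce to m / s; a valid unit for velocity would be e.g. m/s.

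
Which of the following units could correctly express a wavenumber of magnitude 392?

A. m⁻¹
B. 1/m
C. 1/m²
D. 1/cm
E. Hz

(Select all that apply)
A, B, D

wavenumber has SI base units: 1 / m

Checking each option against 1 / m:
  A. m⁻¹: ✓ matches
  B. 1/m: ✓ matches
  C. 1/m²: ✗ does not match
  D. 1/cm: ✓ matches
  E. Hz: ✗ does not match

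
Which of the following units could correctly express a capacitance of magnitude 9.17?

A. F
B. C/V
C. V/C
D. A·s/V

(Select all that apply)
A, B, D

capacitance has SI base units: A^2 * s^4 / (kg * m^2)

Checking each option against A^2 * s^4 / (kg * m^2):
  A. F: ✓ matches
  B. C/V: ✓ matches
  C. V/C: ✗ does not match
  D. A·s/V: ✓ matches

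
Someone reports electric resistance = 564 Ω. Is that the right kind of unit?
Yes

electric resistance has SI base units: kg * m^2 / (A^2 * s^3)
Ω reduces to the same SI base units, so it is a valid unit for electric resistance.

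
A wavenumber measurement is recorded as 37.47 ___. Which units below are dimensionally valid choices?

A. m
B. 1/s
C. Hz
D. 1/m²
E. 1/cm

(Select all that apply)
E

wavenumber has SI base units: 1 / m

Checking each option against 1 / m:
  A. m: ✗ does not match
  B. 1/s: ✗ does not match
  C. Hz: ✗ does not match
  D. 1/m²: ✗ does not match
  E. 1/cm: ✓ matches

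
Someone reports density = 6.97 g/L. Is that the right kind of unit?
Yes

density has SI base units: kg / m^3
g/L reduces to the same SI base units, so it is a valid unit for density.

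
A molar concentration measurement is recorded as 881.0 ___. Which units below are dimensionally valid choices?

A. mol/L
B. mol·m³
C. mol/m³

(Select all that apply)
A, C

molar concentration has SI base units: mol / m^3

Checking each option against mol / m^3:
  A. mol/L: ✓ matches
  B. mol·m³: ✗ does not match
  C. mol/m³: ✓ matches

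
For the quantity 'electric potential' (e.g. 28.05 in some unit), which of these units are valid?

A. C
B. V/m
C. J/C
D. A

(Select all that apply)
C

electric potential has SI base units: kg * m^2 / (A * s^3)

Checking each option against kg * m^2 / (A * s^3):
  A. C: ✗ does not match
  B. V/m: ✗ does not match
  C. J/C: ✓ matches
  D. A: ✗ does not match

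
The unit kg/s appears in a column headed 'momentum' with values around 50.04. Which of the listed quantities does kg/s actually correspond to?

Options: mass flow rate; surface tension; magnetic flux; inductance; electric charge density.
mass flow rate

momentum should have units dimensionally equivalent to kg * m / s (e.g. kg·m/s).
The given unit 'kg/s' reduces to kg / s. Of the listed options, that is the dimensionality of mass flow rate.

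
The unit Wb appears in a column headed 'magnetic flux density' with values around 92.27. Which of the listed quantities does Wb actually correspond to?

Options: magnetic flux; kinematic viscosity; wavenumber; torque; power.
magnetic flux

magnetic flux density should have units dimensionally equivalent to kg / (A * s^2) (e.g. T).
The given unit 'Wb' reduces to kg * m^2 / (A * s^2). Of the listed options, that is the dimensionality of magnetic flux.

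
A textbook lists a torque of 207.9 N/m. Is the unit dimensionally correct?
No

torque has SI base units: kg * m^2 / s^2
N/m does NOT reduce to kg * m^2 / s^2; a valid unit for torque would be e.g. N·m.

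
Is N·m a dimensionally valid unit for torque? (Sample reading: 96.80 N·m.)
Yes

torque has SI base units: kg * m^2 / s^2
N·m reduces to the same SI base units, so it is a valid unit for torque.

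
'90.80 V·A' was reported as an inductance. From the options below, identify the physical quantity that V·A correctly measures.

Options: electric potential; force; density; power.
power

inductance should have units dimensionally equivalent to kg * m^2 / (A^2 * s^2) (e.g. H).
The given unit 'V·A' reduces to kg * m^2 / s^3. Of the listed options, that is the dimensionality of power.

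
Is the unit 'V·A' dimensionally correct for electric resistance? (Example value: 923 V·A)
No

electric resistance has SI base units: kg * m^2 / (A^2 * s^3)
V·A does NOT reduce to kg * m^2 / (A^2 * s^3); a valid unit for electric resistance would be e.g. Ω.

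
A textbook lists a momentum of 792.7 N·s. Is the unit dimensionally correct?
Yes

momentum has SI base units: kg * m / s
N·s reduces to the same SI base units, so it is a valid unit for momentum.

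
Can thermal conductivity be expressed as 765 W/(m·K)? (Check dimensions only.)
Yes

thermal conductivity has SI base units: kg * m / (s^3 * K)
W/(m·K) reduces to the same SI base units, so it is a valid unit for thermal conductivity.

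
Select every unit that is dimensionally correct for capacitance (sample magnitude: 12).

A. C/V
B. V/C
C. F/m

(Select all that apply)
A

capacitance has SI base units: A^2 * s^4 / (kg * m^2)

Checking each option against A^2 * s^4 / (kg * m^2):
  A. C/V: ✓ matches
  B. V/C: ✗ does not match
  C. F/m: ✗ does not match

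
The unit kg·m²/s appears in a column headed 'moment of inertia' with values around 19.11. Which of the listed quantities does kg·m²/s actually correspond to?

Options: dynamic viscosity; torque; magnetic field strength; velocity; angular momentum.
angular momentum

moment of inertia should have units dimensionally equivalent to kg * m^2 (e.g. kg·m²).
The given unit 'kg·m²/s' reduces to kg * m^2 / s. Of the listed options, that is the dimensionality of angular momentum.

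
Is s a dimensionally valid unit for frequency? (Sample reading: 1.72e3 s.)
No

frequency has SI base units: 1 / s
s does NOT reduce to 1 / s; a valid unit for frequency would be e.g. Hz.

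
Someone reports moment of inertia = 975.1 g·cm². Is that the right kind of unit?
Yes

moment of inertia has SI base units: kg * m^2
g·cm² reduces to the same SI base units, so it is a valid unit for moment of inertia.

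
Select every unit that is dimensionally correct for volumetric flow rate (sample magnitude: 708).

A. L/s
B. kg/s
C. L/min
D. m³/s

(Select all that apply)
A, C, D

volumetric flow rate has SI base units: m^3 / s

Checking each option against m^3 / s:
  A. L/s: ✓ matches
  B. kg/s: ✗ does not match
  C. L/min: ✓ matches
  D. m³/s: ✓ matches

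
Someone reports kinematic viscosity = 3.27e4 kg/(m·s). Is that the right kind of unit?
No

kinematic viscosity has SI base units: m^2 / s
kg/(m·s) does NOT reduce to m^2 / s; a valid unit for kinematic viscosity would be e.g. m²/s.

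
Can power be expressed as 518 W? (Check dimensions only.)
Yes

power has SI base units: kg * m^2 / s^3
W reduces to the same SI base units, so it is a valid unit for power.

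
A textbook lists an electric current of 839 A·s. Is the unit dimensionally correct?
No

electric current has SI base units: A
A·s does NOT reduce to A; a valid unit for electric current would be e.g. A.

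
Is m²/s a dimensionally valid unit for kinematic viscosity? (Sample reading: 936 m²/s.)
Yes

kinematic viscosity has SI base units: m^2 / s
m²/s reduces to the same SI base units, so it is a valid unit for kinematic viscosity.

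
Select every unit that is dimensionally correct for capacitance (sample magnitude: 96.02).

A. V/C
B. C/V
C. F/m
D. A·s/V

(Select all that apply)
B, D

capacitance has SI base units: A^2 * s^4 / (kg * m^2)

Checking each option against A^2 * s^4 / (kg * m^2):
  A. V/C: ✗ does not match
  B. C/V: ✓ matches
  C. F/m: ✗ does not match
  D. A·s/V: ✓ matches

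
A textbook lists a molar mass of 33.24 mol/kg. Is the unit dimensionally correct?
No

molar mass has SI base units: kg / mol
mol/kg does NOT reduce to kg / mol; a valid unit for molar mass would be e.g. kg/mol.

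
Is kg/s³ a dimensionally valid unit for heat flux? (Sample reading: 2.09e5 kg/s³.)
Yes

heat flux has SI base units: kg / s^3
kg/s³ reduces to the same SI base units, so it is a valid unit for heat flux.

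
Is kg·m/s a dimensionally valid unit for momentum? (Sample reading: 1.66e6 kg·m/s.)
Yes

momentum has SI base units: kg * m / s
kg·m/s reduces to the same SI base units, so it is a valid unit for momentum.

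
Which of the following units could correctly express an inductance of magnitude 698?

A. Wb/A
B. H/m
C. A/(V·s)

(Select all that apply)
A

inductance has SI base units: kg * m^2 / (A^2 * s^2)

Checking each option against kg * m^2 / (A^2 * s^2):
  A. Wb/A: ✓ matches
  B. H/m: ✗ does not match
  C. A/(V·s): ✗ does not match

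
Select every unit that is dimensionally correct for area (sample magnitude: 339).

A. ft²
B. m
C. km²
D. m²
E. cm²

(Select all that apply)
A, C, D, E

area has SI base units: m^2

Checking each option against m^2:
  A. ft²: ✓ matches
  B. m: ✗ does not match
  C. km²: ✓ matches
  D. m²: ✓ matches
  E. cm²: ✓ matches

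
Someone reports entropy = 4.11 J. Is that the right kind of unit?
No

entropy has SI base units: kg * m^2 / (s^2 * K)
J does NOT reduce to kg * m^2 / (s^2 * K); a valid unit for entropy would be e.g. J/K.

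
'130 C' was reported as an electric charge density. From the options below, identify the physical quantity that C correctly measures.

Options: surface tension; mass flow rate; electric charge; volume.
electric charge

electric charge density should have units dimensionally equivalent to A * s / m^3 (e.g. C/m³).
The given unit 'C' reduces to A * s. Of the listed options, that is the dimensionality of electric charge.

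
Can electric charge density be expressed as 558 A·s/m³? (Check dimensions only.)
Yes

electric charge density has SI base units: A * s / m^3
A·s/m³ reduces to the same SI base units, so it is a valid unit for electric charge density.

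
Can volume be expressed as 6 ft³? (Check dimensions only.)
Yes

volume has SI base units: m^3
ft³ reduces to the same SI base units, so it is a valid unit for volume.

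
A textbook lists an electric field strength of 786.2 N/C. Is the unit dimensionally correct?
Yes

electric field strength has SI base units: kg * m / (A * s^3)
N/C reduces to the same SI base units, so it is a valid unit for electric field strength.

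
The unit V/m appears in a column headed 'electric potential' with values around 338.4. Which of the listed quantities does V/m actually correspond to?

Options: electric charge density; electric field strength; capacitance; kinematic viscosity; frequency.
electric field strength

electric potential should have units dimensionally equivalent to kg * m^2 / (A * s^3) (e.g. V).
The given unit 'V/m' reduces to kg * m / (A * s^3). Of the listed options, that is the dimensionality of electric field strength.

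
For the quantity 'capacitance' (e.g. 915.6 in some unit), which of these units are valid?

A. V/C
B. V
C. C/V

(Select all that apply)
C

capacitance has SI base units: A^2 * s^4 / (kg * m^2)

Checking each option against A^2 * s^4 / (kg * m^2):
  A. V/C: ✗ does not match
  B. V: ✗ does not match
  C. C/V: ✓ matches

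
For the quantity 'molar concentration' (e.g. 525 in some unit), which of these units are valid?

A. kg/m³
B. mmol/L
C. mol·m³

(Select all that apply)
B

molar concentration has SI base units: mol / m^3

Checking each option against mol / m^3:
  A. kg/m³: ✗ does not match
  B. mmol/L: ✓ matches
  C. mol·m³: ✗ does not match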